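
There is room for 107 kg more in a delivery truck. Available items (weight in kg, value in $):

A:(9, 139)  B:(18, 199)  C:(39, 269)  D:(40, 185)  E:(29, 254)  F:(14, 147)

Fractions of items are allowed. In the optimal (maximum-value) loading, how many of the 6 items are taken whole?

Greedy by value/weight ratio, highest first.
Ratios (sorted): A 15.44, B 11.06, F 10.50, E 8.76, C 6.90, D 4.62
take A (9 @ 139); take B (18 @ 199); take F (14 @ 147); take E (29 @ 254); take 37/39 of C → 255.21. Capacity used 107/107.
4 item(s) taken whole; one partial (take 37/39 of C).

4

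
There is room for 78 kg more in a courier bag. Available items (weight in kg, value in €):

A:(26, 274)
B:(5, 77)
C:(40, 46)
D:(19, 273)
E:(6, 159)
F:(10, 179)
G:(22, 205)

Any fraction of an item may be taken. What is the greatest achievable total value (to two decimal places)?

Order: E (159/6=26.50) > F (179/10=17.90) > B (77/5=15.40) > D (273/19=14.37) > A (274/26=10.54) > G (205/22=9.32) > C (46/40=1.15)
Fill: take E (6 @ 159) → take F (10 @ 179) → take B (5 @ 77) → take D (19 @ 273) → take A (26 @ 274) → take 12/22 of G → 111.82; 78/78 used.
Total value = 1073.82

1073.82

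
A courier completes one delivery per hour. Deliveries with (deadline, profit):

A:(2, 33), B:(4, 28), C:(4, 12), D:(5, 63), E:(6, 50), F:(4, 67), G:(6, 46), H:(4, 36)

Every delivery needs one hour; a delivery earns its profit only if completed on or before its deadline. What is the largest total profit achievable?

Sort by profit descending; place each in the latest free slot ≤ its deadline.
Profit order: F=67 D=63 E=50 G=46 H=36 A=33 B=28 C=12
Assign: F→slot 4, D→slot 5, E→slot 6, G→slot 3, H→slot 2, A→slot 1, B skipped, C skipped.
Slots: [1:A] [2:H] [3:G] [4:F] [5:D] [6:E]
Profit = 33 + 36 + 46 + 67 + 63 + 50 = 295

295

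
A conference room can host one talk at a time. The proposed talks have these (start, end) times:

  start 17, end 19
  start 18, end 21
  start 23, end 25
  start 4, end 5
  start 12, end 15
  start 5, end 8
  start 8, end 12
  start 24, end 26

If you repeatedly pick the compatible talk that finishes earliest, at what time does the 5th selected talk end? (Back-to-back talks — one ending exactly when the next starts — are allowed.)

Order by finish time; keep every interval that doesn't clash with the previous kept one.
Sorted by end: (4,5)  (5,8)  (8,12)  (12,15)  (17,19)  (18,21)  (23,25)  (24,26)
take (4,5); take (5,8); take (8,12); take (12,15); take (17,19); take (23,25); skip (24,26).
Selected: (4,5) (5,8) (8,12) (12,15) (17,19) (23,25)

19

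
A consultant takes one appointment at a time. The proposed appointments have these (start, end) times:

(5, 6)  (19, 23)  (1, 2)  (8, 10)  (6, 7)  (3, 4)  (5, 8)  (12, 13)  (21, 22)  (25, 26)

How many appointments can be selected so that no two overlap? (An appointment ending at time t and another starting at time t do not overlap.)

Greedy by earliest finish: after sorting by end time, pick each interval compatible with the last pick.
By end time: (1,2), (3,4), (5,6), (6,7), (5,8), (8,10), (12,13), (21,22), (19,23), (25,26).
Pick (1,2); next start ≥ 2 → (3,4); next start ≥ 4 → (5,6); next start ≥ 6 → (6,7); next start ≥ 7 → (8,10); next start ≥ 10 → (12,13); next start ≥ 13 → (21,22); next start ≥ 22 → (25,26).
Selected 8 appointments.

8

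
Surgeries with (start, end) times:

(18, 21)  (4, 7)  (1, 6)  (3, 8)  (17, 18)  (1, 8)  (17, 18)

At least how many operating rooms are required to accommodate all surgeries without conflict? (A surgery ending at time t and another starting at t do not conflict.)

Events (time:±→running): 1:+→1 1:+→2 3:+→3 4:+→4 … peak 4.

4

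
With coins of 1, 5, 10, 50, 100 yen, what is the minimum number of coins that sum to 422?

8

422 = 4×100 + 2×10 + 2×1
Total coins = 4 + 2 + 2 = 8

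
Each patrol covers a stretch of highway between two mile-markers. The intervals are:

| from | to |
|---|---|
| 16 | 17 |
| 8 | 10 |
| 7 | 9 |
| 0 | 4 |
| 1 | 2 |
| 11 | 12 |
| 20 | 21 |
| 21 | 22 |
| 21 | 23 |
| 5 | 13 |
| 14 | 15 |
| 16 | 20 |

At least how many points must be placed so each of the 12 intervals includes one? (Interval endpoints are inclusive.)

6

Process intervals by earliest right end; each time one isn't hit yet, stab at its right endpoint.
By right end: [1,2]  [0,4]  [7,9]  [8,10]  [11,12]  [5,13]  [14,15]  [16,17]  [16,20]  [20,21]  [21,22]  [21,23]
[1,2] uncovered → point at 2; [7,9] uncovered → point at 9; [11,12] uncovered → point at 12; [14,15] uncovered → point at 15; [16,17] uncovered → point at 17; [20,21] uncovered → point at 21.
Points: 2, 9, 12, 15, 17, 21 (6 total).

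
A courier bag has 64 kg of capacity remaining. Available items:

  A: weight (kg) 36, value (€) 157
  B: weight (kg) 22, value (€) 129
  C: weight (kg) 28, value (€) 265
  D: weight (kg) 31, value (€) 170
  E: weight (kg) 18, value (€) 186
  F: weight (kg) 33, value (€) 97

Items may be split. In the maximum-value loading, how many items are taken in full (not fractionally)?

Greedy by value/weight ratio, highest first.
Order: E (186/18=10.33) > C (265/28=9.46) > B (129/22=5.86) > D (170/31=5.48) > A (157/36=4.36) > F (97/33=2.94)
Fill: take E (18 @ 186) → take C (28 @ 265) → take 18/22 of B → 105.55; 64/64 used.
2 item(s) taken whole; one partial (take 18/22 of B).

2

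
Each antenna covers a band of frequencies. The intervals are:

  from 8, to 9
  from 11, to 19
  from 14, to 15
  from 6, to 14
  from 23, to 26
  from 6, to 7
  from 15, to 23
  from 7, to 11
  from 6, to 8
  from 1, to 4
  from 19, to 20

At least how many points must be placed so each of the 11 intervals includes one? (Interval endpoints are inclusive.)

6

By right end: [1,4]  [6,7]  [6,8]  [8,9]  [7,11]  [6,14]  [14,15]  [11,19]  [19,20]  [15,23]  [23,26]
[1,4] uncovered → point at 4; [6,7] uncovered → point at 7; [8,9] uncovered → point at 9; [14,15] uncovered → point at 15; [19,20] uncovered → point at 20; [23,26] uncovered → point at 26.
Points: 4, 7, 9, 15, 20, 26 (6 total).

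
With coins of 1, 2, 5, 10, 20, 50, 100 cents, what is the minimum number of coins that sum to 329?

Greedy: take as many of the largest coin as possible, then repeat with the remainder.
329 − 3×100→29 − 1×20→9 − 1×5→4 − 2×2→0
Total coins = 3 + 1 + 1 + 2 = 7

7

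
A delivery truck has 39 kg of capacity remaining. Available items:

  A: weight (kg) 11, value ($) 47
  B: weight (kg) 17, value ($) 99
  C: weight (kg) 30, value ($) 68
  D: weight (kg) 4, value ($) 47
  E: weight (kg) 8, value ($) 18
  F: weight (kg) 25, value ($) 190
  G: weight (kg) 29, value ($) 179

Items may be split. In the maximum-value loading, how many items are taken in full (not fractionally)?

2

Greedy by value/weight ratio, highest first.
Order: D (47/4=11.75) > F (190/25=7.60) > G (179/29=6.17) > B (99/17=5.82) > A (47/11=4.27) > C (68/30=2.27) > E (18/8=2.25)
Fill: take D (4 @ 47) → take F (25 @ 190) → take 10/29 of G → 61.72; 39/39 used.
2 item(s) taken whole; one partial (take 10/29 of G).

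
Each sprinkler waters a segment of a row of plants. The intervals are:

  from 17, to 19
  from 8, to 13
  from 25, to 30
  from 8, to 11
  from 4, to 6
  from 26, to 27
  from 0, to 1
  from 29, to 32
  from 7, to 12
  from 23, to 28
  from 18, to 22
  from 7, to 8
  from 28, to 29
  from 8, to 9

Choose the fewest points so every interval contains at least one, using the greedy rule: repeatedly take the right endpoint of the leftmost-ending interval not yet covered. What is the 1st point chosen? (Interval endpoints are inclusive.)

Sorted: [0,1] [4,6] [7,8] [8,9] [8,11] [7,12] [8,13] [17,19] [18,22] [26,27] [23,28] [28,29] [25,30] [29,32]
{[0,1]} hit by 1; {[4,6]} hit by 6; {[7,8],[8,9],[8,11],[7,12],[8,13]} hit by 8; {[17,19],[18,22]} hit by 19; {[26,27],[23,28]} hit by 27; {[28,29],[25,30],[29,32]} hit by 29.
Points: 1, 6, 8, 19, 27, 29 (6 total).

1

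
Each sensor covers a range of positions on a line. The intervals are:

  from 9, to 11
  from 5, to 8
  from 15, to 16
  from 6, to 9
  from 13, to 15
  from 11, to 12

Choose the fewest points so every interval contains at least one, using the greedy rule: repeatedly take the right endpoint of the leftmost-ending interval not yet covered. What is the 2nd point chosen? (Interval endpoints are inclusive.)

11

Sort by right endpoint; whenever an interval is uncovered, place a point at its right end.
By right end: [5,8]  [6,9]  [9,11]  [11,12]  [13,15]  [15,16]
[5,8] uncovered → point at 8; [9,11] uncovered → point at 11; [13,15] uncovered → point at 15.
Points: 8, 11, 15 (3 total).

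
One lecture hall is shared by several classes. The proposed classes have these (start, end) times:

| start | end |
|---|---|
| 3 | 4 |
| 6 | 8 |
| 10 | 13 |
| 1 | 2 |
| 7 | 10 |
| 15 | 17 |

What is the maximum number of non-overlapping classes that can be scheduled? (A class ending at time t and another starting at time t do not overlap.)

5

Order by finish time; keep every interval that doesn't clash with the previous kept one.
By end time: (1,2), (3,4), (6,8), (7,10), (10,13), (15,17).
Pick (1,2); next start ≥ 2 → (3,4); next start ≥ 4 → (6,8); next start ≥ 8 → (10,13); next start ≥ 13 → (15,17).
Selected 5 classes.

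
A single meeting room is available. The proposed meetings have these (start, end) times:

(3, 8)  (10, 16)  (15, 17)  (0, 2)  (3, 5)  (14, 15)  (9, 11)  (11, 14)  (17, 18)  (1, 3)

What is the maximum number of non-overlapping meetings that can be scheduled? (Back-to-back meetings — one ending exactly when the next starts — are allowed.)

Greedy by earliest finish: after sorting by end time, pick each interval compatible with the last pick.
Sorted by end: (0,2)  (1,3)  (3,5)  (3,8)  (9,11)  (11,14)  (14,15)  (10,16)  (15,17)  (17,18)
take (0,2); take (3,5); take (9,11); take (11,14); take (14,15); take (15,17); take (17,18).
Selected 7 meetings.

7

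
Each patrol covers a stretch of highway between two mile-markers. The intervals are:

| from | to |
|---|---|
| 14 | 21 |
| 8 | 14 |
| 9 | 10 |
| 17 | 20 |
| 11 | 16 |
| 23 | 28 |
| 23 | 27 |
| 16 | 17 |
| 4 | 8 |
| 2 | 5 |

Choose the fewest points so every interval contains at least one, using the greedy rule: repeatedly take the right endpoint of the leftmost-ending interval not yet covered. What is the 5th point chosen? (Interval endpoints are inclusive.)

27

Sort by right endpoint; whenever an interval is uncovered, place a point at its right end.
By right end: [2,5]  [4,8]  [9,10]  [8,14]  [11,16]  [16,17]  [17,20]  [14,21]  [23,27]  [23,28]
[2,5] uncovered → point at 5; [9,10] uncovered → point at 10; [11,16] uncovered → point at 16; [17,20] uncovered → point at 20; [23,27] uncovered → point at 27.
Points: 5, 10, 16, 20, 27 (5 total).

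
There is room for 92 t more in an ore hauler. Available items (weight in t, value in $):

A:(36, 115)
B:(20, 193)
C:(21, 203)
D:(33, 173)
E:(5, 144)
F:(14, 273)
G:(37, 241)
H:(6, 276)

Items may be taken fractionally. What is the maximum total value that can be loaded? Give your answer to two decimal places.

1258.35

Sort by value per unit weight and fill in that order.
Ratios (sorted): H 46.00, E 28.80, F 19.50, C 9.67, B 9.65, G 6.51, D 5.24, A 3.19
take H (6 @ 276); take E (5 @ 144); take F (14 @ 273); take C (21 @ 203); take B (20 @ 193); take 26/37 of G → 169.35. Capacity used 92/92.
Total value = 1258.35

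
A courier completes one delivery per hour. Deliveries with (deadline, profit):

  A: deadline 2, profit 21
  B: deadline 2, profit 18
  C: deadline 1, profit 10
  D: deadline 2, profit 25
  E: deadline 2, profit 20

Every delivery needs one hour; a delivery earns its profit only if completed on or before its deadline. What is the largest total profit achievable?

Profit order: D=25 A=21 E=20 B=18 C=10
Assign: D→slot 2, A→slot 1, E skipped, B skipped, C skipped.
Slots: [1:A] [2:D]
Profit = 21 + 25 = 46

46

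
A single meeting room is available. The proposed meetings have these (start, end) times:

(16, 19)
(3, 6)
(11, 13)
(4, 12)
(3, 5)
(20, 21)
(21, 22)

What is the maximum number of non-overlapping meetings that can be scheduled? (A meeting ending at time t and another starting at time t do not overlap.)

Sorted by end: (3,5)  (3,6)  (4,12)  (11,13)  (16,19)  (20,21)  (21,22)
take (3,5); take (11,13); take (16,19); take (20,21); take (21,22).
Selected 5 meetings.

5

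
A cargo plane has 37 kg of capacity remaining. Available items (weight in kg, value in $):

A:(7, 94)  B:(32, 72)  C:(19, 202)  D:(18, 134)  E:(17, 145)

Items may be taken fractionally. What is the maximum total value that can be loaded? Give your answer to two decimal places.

389.82

Ratios (sorted): A 13.43, C 10.63, E 8.53, D 7.44, B 2.25
take A (7 @ 94); take C (19 @ 202); take 11/17 of E → 93.82. Capacity used 37/37.
Total value = 389.82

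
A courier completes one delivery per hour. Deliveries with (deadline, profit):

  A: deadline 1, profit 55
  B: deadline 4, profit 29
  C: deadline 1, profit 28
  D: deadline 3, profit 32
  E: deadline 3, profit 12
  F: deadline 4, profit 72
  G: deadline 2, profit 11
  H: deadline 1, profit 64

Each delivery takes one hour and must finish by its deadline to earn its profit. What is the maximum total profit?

197

Take jobs in profit order; each goes to the latest open slot no later than its deadline.
By profit: F(d4,72), H(d1,64), A(d1,55), D(d3,32), B(d4,29), C(d1,28), E(d3,12), G(d2,11)
F→slot 4; H→slot 1; A skipped; D→slot 3; B→slot 2; C skipped; E skipped; G skipped.
Profit = 64 + 29 + 32 + 72 = 197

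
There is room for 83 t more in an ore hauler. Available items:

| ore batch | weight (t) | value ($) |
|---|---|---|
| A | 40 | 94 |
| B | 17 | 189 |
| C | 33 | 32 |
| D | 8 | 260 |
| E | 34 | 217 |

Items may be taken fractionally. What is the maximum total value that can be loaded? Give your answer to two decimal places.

722.40

Greedy by value/weight ratio, highest first.
Ratios (sorted): D 32.50, B 11.12, E 6.38, A 2.35, C 0.97
take D (8 @ 260); take B (17 @ 189); take E (34 @ 217); take 24/40 of A → 56.40. Capacity used 83/83.
Total value = 722.40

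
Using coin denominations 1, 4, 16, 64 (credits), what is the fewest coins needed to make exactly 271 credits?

10

271 − 4×64→15 − 3×4→3 − 3×1→0
Total coins = 4 + 3 + 3 = 10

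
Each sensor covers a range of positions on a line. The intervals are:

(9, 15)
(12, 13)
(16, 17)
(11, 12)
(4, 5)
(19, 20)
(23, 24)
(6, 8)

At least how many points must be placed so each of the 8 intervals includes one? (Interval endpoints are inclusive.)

Sorted: [4,5] [6,8] [11,12] [12,13] [9,15] [16,17] [19,20] [23,24]
{[4,5]} hit by 5; {[6,8]} hit by 8; {[11,12],[12,13],[9,15]} hit by 12; {[16,17]} hit by 17; {[19,20]} hit by 20; {[23,24]} hit by 24.
Points: 5, 8, 12, 17, 20, 24 (6 total).

6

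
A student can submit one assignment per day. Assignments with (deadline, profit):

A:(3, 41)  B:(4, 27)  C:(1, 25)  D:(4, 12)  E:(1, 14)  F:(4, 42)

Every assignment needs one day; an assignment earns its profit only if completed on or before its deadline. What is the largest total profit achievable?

Take jobs in profit order; each goes to the latest open slot no later than its deadline.
By profit: F(d4,42), A(d3,41), B(d4,27), C(d1,25), E(d1,14), D(d4,12)
F→slot 4; A→slot 3; B→slot 2; C→slot 1; E skipped; D skipped.
Profit = 25 + 27 + 41 + 42 = 135

135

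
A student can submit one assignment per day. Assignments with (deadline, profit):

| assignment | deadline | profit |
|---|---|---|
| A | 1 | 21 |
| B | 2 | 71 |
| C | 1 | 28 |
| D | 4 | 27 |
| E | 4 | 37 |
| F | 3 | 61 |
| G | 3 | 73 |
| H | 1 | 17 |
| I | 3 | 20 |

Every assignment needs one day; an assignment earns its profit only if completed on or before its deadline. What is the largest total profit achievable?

Profit order: G=73 B=71 F=61 E=37 C=28 D=27 A=21 I=20 H=17
Assign: G→slot 3, B→slot 2, F→slot 1, E→slot 4, C skipped, D skipped, A skipped, I skipped, H skipped.
Slots: [1:F] [2:B] [3:G] [4:E]
Profit = 61 + 71 + 73 + 37 = 242

242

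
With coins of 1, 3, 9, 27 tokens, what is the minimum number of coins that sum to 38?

Greedy: take as many of the largest coin as possible, then repeat with the remainder.
38 = 1×27 + 1×9 + 2×1
Total coins = 1 + 1 + 2 = 4

4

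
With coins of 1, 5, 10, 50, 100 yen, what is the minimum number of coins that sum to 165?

4

165 − 1×100→65 − 1×50→15 − 1×10→5 − 1×5→0
Total coins = 1 + 1 + 1 + 1 = 4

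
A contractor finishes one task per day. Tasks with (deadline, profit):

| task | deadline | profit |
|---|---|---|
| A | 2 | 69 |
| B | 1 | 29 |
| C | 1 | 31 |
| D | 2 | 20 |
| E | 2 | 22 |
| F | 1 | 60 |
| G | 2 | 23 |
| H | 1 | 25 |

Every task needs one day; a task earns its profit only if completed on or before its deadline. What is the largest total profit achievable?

By profit: A(d2,69), F(d1,60), C(d1,31), B(d1,29), H(d1,25), G(d2,23), E(d2,22), D(d2,20)
A→slot 2; F→slot 1; C skipped; B skipped; H skipped; G skipped; E skipped; D skipped.
Profit = 60 + 69 = 129

129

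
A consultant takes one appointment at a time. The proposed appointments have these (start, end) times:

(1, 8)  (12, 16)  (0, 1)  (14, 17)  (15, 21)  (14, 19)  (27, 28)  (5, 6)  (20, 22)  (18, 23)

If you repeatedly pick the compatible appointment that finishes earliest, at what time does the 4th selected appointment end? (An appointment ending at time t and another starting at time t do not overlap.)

Sort by end time and greedily take each interval whose start is ≥ the last chosen end.
By end time: (0,1), (5,6), (1,8), (12,16), (14,17), (14,19), (15,21), (20,22), (18,23), (27,28).
Pick (0,1); next start ≥ 1 → (5,6); next start ≥ 6 → (12,16); next start ≥ 16 → (20,22); next start ≥ 22 → (27,28).
Selected: (0,1) (5,6) (12,16) (20,22) (27,28)

22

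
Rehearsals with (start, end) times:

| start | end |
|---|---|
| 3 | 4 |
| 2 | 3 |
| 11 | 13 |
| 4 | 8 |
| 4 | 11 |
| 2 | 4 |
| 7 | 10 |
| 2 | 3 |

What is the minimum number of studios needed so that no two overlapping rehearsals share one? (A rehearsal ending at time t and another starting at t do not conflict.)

3

Count concurrent intervals with a sweep; the peak is the room count.
Events (time:±→running): 2:+→1 2:+→2 2:+→3 … peak 3.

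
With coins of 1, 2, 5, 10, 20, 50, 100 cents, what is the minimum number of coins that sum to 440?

440 = 4×100 + 2×20
Total coins = 4 + 2 = 6

6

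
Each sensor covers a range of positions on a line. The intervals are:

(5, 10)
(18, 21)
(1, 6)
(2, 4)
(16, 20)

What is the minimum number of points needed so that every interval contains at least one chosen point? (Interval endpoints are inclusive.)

Process intervals by earliest right end; each time one isn't hit yet, stab at its right endpoint.
Sorted: [2,4] [1,6] [5,10] [16,20] [18,21]
{[2,4],[1,6]} hit by 4; {[5,10]} hit by 10; {[16,20],[18,21]} hit by 20.
Points: 4, 10, 20 (3 total).

3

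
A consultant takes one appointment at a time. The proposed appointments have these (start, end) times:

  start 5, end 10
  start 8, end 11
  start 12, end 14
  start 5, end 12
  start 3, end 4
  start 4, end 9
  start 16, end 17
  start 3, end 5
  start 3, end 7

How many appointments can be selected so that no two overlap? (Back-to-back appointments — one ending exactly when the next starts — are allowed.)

Sort by end time and greedily take each interval whose start is ≥ the last chosen end.
Sorted by end: (3,4)  (3,5)  (3,7)  (4,9)  (5,10)  (8,11)  (5,12)  (12,14)  (16,17)
take (3,4); take (4,9); skip (5,10); take (12,14); take (16,17).
Selected 4 appointments.

4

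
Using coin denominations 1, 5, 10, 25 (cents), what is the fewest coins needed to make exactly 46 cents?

Greedy: take as many of the largest coin as possible, then repeat with the remainder.
46 = 1×25 + 2×10 + 1×1
Total coins = 1 + 2 + 1 = 4

4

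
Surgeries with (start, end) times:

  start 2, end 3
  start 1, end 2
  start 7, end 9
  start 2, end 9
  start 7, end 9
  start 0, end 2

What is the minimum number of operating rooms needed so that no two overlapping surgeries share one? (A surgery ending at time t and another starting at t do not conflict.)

Count concurrent intervals with a sweep; the peak is the room count.
Events (time:±→running): 0:+→1 1:+→2 2:-→1 2:-→0 2:+→1 2:+→2 3:-→1 7:+→2 7:+→3 … peak 3.

3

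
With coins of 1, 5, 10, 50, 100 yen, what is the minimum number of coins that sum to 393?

Greedy: take as many of the largest coin as possible, then repeat with the remainder.
393 = 3×100 + 1×50 + 4×10 + 3×1
Total coins = 3 + 1 + 4 + 3 = 11

11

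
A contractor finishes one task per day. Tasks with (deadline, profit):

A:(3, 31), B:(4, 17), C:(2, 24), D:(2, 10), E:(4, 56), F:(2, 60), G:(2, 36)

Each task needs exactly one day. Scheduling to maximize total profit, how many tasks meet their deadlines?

By profit: F(d2,60), E(d4,56), G(d2,36), A(d3,31), C(d2,24), B(d4,17), D(d2,10)
F→slot 2; E→slot 4; G→slot 1; A→slot 3; C skipped; B skipped; D skipped.
4 of 7 scheduled.

4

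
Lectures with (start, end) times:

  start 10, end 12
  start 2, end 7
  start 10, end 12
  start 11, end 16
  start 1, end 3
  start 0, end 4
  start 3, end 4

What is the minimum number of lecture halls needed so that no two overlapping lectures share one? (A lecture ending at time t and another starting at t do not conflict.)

3

The answer is the maximum number of intervals overlapping at any instant.
starts: [0, 1, 2, 3, 10, 10, 11]
ends:   [3, 4, 4, 7, 12, 12, 16]
s0→1 s1→2 s2→3  — peak 3.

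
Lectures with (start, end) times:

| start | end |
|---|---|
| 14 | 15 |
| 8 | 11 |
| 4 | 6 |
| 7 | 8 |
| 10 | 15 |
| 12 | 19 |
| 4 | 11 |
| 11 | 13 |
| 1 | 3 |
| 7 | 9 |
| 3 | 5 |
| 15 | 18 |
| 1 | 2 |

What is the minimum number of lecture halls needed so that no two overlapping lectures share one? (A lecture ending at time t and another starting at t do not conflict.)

3

Events (time:±→running): 1:+→1 1:+→2 2:-→1 3:-→0 3:+→1 4:+→2 4:+→3 … peak 3.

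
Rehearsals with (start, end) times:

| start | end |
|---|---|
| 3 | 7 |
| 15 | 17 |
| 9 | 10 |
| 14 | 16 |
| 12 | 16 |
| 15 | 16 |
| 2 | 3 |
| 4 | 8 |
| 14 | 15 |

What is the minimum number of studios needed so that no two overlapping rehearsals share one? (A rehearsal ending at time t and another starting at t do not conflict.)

The answer is the maximum number of intervals overlapping at any instant.
starts: [2, 3, 4, 9, 12, 14, 14, 15, 15]
ends:   [3, 7, 8, 10, 15, 16, 16, 16, 17]
s2→1 e3→0 s3→1 s4→2 e7→1 e8→0 s9→1 e10→0 s12→1 s14→2 s14→3 e15→2 s15→3 s15→4  — peak 4.

4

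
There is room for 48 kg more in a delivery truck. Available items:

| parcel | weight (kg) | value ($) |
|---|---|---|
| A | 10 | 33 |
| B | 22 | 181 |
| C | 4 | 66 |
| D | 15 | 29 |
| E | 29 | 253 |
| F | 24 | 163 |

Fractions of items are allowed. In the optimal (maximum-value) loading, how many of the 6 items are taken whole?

Greedy by value/weight ratio, highest first.
Order: C (66/4=16.50) > E (253/29=8.72) > B (181/22=8.23) > F (163/24=6.79) > A (33/10=3.30) > D (29/15=1.93)
Fill: take C (4 @ 66) → take E (29 @ 253) → take 15/22 of B → 123.41; 48/48 used.
2 item(s) taken whole; one partial (take 15/22 of B).

2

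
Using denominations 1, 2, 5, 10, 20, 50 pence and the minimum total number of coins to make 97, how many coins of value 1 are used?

Use the largest denomination that fits, subtract, and repeat.
97 = 1×50 + 2×20 + 1×5 + 1×2
Count of 1: 0

0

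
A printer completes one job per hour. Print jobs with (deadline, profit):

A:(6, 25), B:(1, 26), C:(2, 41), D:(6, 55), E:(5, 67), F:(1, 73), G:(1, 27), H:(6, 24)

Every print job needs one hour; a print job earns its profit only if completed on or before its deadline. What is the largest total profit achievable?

285

Take jobs in profit order; each goes to the latest open slot no later than its deadline.
By profit: F(d1,73), E(d5,67), D(d6,55), C(d2,41), G(d1,27), B(d1,26), A(d6,25), H(d6,24)
F→slot 1; E→slot 5; D→slot 6; C→slot 2; G skipped; B skipped; A→slot 4; H→slot 3.
Profit = 73 + 41 + 24 + 25 + 67 + 55 = 285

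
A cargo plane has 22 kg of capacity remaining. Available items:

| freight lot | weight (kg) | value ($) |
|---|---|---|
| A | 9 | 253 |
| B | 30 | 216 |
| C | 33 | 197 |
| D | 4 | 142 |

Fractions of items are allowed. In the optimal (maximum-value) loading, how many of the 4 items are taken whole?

2

Order: D (142/4=35.50) > A (253/9=28.11) > B (216/30=7.20) > C (197/33=5.97)
Fill: take D (4 @ 142) → take A (9 @ 253) → take 9/30 of B → 64.80; 22/22 used.
2 item(s) taken whole; one partial (take 9/30 of B).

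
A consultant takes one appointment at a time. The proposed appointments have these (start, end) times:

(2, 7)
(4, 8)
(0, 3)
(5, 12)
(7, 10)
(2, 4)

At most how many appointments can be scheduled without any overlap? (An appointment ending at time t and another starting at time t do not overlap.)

Order by finish time; keep every interval that doesn't clash with the previous kept one.
Sorted by end: (0,3)  (2,4)  (2,7)  (4,8)  (7,10)  (5,12)
take (0,3); skip (2,7); take (4,8); skip (7,10); skip (5,12).
Selected 2 appointments.

2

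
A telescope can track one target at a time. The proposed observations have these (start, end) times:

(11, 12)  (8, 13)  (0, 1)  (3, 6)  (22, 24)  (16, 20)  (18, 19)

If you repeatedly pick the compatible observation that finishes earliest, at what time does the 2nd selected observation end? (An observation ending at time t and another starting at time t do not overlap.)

6

Sort by end time and greedily take each interval whose start is ≥ the last chosen end.
Sorted by end: (0,1)  (3,6)  (11,12)  (8,13)  (18,19)  (16,20)  (22,24)
take (0,1); take (3,6); take (11,12); take (18,19); take (22,24).
Selected: (0,1) (3,6) (11,12) (18,19) (22,24)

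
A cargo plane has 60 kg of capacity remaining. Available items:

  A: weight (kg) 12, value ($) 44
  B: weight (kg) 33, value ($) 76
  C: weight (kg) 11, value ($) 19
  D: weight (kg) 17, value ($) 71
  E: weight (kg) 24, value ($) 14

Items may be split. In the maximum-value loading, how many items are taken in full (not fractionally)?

2

Order: D (71/17=4.18) > A (44/12=3.67) > B (76/33=2.30) > C (19/11=1.73) > E (14/24=0.58)
Fill: take D (17 @ 71) → take A (12 @ 44) → take 31/33 of B → 71.39; 60/60 used.
2 item(s) taken whole; one partial (take 31/33 of B).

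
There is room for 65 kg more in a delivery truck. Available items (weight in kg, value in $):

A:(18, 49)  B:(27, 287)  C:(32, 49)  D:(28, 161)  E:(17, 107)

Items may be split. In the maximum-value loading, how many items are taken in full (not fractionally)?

2

Greedy by value/weight ratio, highest first.
Ratios (sorted): B 10.63, E 6.29, D 5.75, A 2.72, C 1.53
take B (27 @ 287); take E (17 @ 107); take 21/28 of D → 120.75. Capacity used 65/65.
2 item(s) taken whole; one partial (take 21/28 of D).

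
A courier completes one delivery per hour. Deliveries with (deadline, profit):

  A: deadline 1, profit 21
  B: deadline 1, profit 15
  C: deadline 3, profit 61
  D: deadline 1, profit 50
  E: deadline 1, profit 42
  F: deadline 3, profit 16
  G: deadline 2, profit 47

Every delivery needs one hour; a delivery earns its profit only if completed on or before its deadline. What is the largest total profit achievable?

158

Take jobs in profit order; each goes to the latest open slot no later than its deadline.
Profit order: C=61 D=50 G=47 E=42 A=21 F=16 B=15
Assign: C→slot 3, D→slot 1, G→slot 2, E skipped, A skipped, F skipped, B skipped.
Slots: [1:D] [2:G] [3:C]
Profit = 50 + 47 + 61 = 158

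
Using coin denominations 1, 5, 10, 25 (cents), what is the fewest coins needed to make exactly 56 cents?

Greedy: take as many of the largest coin as possible, then repeat with the remainder.
56 − 2×25→6 − 1×5→1 − 1×1→0
Total coins = 2 + 1 + 1 = 4

4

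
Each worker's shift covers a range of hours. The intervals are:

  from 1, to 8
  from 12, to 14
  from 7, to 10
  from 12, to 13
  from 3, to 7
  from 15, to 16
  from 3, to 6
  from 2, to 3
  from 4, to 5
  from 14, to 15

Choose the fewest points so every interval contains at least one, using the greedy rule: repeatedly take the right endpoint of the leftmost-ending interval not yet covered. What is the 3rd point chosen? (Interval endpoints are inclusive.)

By right end: [2,3]  [4,5]  [3,6]  [3,7]  [1,8]  [7,10]  [12,13]  [12,14]  [14,15]  [15,16]
[2,3] uncovered → point at 3; [4,5] uncovered → point at 5; [7,10] uncovered → point at 10; [12,13] uncovered → point at 13; [14,15] uncovered → point at 15.
Points: 3, 5, 10, 13, 15 (5 total).

10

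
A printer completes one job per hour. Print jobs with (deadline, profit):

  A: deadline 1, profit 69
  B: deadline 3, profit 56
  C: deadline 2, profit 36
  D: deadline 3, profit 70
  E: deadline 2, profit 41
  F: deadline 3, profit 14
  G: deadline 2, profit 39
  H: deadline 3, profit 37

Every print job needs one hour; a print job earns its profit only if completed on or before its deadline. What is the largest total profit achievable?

195

Take jobs in profit order; each goes to the latest open slot no later than its deadline.
Profit order: D=70 A=69 B=56 E=41 G=39 H=37 C=36 F=14
Assign: D→slot 3, A→slot 1, B→slot 2, E skipped, G skipped, H skipped, C skipped, F skipped.
Slots: [1:A] [2:B] [3:D]
Profit = 69 + 56 + 70 = 195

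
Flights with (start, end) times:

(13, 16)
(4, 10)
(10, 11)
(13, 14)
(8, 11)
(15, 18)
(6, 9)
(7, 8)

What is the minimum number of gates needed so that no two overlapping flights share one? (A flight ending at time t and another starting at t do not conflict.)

3

Events (time:±→running): 4:+→1 6:+→2 7:+→3 … peak 3.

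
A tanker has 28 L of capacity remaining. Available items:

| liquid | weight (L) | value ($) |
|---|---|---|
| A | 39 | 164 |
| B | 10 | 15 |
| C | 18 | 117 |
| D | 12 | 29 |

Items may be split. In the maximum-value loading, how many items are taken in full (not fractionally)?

1

Greedy by value/weight ratio, highest first.
Order: C (117/18=6.50) > A (164/39=4.21) > D (29/12=2.42) > B (15/10=1.50)
Fill: take C (18 @ 117) → take 10/39 of A → 42.05; 28/28 used.
1 item(s) taken whole; one partial (take 10/39 of A).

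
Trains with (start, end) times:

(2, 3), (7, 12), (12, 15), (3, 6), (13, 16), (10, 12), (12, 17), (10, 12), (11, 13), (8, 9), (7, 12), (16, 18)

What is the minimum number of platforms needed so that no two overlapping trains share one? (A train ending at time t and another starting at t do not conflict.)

The answer is the maximum number of intervals overlapping at any instant.
starts: [2, 3, 7, 7, 8, 10, 10, 11, 12, 12, 13, 16]
ends:   [3, 6, 9, 12, 12, 12, 12, 13, 15, 16, 17, 18]
s2→1 e3→0 s3→1 e6→0 s7→1 s7→2 s8→3 e9→2 s10→3 s10→4 s11→5  — peak 5.

5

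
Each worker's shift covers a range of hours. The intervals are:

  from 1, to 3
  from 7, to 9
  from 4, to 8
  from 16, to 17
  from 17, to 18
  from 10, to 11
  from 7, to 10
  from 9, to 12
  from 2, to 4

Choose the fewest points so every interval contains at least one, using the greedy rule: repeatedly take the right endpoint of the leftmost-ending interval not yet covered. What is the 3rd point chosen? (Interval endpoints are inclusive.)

11

Sort by right endpoint; whenever an interval is uncovered, place a point at its right end.
By right end: [1,3]  [2,4]  [4,8]  [7,9]  [7,10]  [10,11]  [9,12]  [16,17]  [17,18]
[1,3] uncovered → point at 3; [4,8] uncovered → point at 8; [10,11] uncovered → point at 11; [16,17] uncovered → point at 17.
Points: 3, 8, 11, 17 (4 total).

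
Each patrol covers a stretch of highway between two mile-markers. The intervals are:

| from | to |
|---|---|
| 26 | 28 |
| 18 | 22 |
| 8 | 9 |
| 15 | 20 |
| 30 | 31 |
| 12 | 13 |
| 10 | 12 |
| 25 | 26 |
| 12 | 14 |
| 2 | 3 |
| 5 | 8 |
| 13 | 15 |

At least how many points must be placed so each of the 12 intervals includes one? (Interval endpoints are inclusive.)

7

Process intervals by earliest right end; each time one isn't hit yet, stab at its right endpoint.
By right end: [2,3]  [5,8]  [8,9]  [10,12]  [12,13]  [12,14]  [13,15]  [15,20]  [18,22]  [25,26]  [26,28]  [30,31]
[2,3] uncovered → point at 3; [5,8] uncovered → point at 8; [10,12] uncovered → point at 12; [13,15] uncovered → point at 15; [18,22] uncovered → point at 22; [25,26] uncovered → point at 26; [30,31] uncovered → point at 31.
Points: 3, 8, 12, 15, 22, 26, 31 (7 total).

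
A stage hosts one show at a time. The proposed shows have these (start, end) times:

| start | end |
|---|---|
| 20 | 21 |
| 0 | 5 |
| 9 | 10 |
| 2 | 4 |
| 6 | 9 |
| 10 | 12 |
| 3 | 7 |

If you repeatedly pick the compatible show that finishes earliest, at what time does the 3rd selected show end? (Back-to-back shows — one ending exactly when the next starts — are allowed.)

By end time: (2,4), (0,5), (3,7), (6,9), (9,10), (10,12), (20,21).
Pick (2,4); next start ≥ 4 → (6,9); next start ≥ 9 → (9,10); next start ≥ 10 → (10,12); next start ≥ 12 → (20,21).
Selected: (2,4) (6,9) (9,10) (10,12) (20,21)

10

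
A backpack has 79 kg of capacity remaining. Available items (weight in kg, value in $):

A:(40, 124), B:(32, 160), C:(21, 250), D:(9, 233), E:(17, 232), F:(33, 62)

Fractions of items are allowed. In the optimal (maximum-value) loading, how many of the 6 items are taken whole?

4

Order: D (233/9=25.89) > E (232/17=13.65) > C (250/21=11.90) > B (160/32=5.00) > A (124/40=3.10) > F (62/33=1.88)
Fill: take D (9 @ 233) → take E (17 @ 232) → take C (21 @ 250) → take B (32 @ 160); 79/79 used.
4 item(s) taken whole.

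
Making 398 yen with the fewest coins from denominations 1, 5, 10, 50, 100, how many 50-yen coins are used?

Greedy: take as many of the largest coin as possible, then repeat with the remainder.
398 = 3×100 + 1×50 + 4×10 + 1×5 + 3×1
Count of 50: 1

1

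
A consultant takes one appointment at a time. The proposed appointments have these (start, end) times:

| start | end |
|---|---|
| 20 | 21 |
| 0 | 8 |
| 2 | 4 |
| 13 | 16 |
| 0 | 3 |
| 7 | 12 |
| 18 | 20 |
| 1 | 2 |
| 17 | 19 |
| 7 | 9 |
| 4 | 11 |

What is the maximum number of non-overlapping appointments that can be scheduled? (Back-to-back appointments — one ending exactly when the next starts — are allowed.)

6

Sort by end time and greedily take each interval whose start is ≥ the last chosen end.
By end time: (1,2), (0,3), (2,4), (0,8), (7,9), (4,11), (7,12), (13,16), (17,19), (18,20), (20,21).
Pick (1,2); next start ≥ 2 → (2,4); next start ≥ 4 → (7,9); next start ≥ 9 → (13,16); next start ≥ 16 → (17,19); next start ≥ 19 → (20,21).
Selected 6 appointments.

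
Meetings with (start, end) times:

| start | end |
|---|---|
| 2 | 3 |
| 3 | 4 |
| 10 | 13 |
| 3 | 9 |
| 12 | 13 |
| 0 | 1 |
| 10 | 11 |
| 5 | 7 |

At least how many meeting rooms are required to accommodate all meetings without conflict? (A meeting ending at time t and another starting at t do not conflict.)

2

Count concurrent intervals with a sweep; the peak is the room count.
Events (time:±→running): 0:+→1 1:-→0 2:+→1 3:-→0 3:+→1 3:+→2 … peak 2.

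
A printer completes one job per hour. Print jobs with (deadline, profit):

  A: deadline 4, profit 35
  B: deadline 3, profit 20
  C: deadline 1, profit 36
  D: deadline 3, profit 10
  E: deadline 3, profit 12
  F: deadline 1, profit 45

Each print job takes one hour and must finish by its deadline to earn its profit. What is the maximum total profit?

112

By profit: F(d1,45), C(d1,36), A(d4,35), B(d3,20), E(d3,12), D(d3,10)
F→slot 1; C skipped; A→slot 4; B→slot 3; E→slot 2; D skipped.
Profit = 45 + 12 + 20 + 35 = 112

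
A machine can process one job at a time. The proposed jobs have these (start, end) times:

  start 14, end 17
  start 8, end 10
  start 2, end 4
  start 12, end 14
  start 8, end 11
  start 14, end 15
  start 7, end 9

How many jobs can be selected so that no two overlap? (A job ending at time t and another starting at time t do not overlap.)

Order by finish time; keep every interval that doesn't clash with the previous kept one.
By end time: (2,4), (7,9), (8,10), (8,11), (12,14), (14,15), (14,17).
Pick (2,4); next start ≥ 4 → (7,9); next start ≥ 9 → (12,14); next start ≥ 14 → (14,15).
Selected 4 jobs.

4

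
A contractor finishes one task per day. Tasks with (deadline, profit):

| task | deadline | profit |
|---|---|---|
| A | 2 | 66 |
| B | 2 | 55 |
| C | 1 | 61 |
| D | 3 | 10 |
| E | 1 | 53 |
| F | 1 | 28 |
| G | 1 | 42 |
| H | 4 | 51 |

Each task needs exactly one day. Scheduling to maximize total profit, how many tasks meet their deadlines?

4

Sort by profit descending; place each in the latest free slot ≤ its deadline.
Profit order: A=66 C=61 B=55 E=53 H=51 G=42 F=28 D=10
Assign: A→slot 2, C→slot 1, B skipped, E skipped, H→slot 4, G skipped, F skipped, D→slot 3.
Slots: [1:C] [2:A] [3:D] [4:H]
4 of 8 scheduled.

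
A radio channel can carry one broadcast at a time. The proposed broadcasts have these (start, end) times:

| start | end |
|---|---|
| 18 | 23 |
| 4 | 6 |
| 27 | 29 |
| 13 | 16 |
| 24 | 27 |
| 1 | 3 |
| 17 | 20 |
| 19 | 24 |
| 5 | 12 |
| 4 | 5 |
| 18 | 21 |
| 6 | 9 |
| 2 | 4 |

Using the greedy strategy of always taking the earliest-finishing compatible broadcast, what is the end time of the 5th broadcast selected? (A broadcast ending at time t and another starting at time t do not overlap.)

20

Order by finish time; keep every interval that doesn't clash with the previous kept one.
By end time: (1,3), (2,4), (4,5), (4,6), (6,9), (5,12), (13,16), (17,20), (18,21), (18,23), (19,24), (24,27), (27,29).
Pick (1,3); next start ≥ 3 → (4,5); next start ≥ 5 → (6,9); next start ≥ 9 → (13,16); next start ≥ 16 → (17,20); next start ≥ 20 → (24,27); next start ≥ 27 → (27,29).
Selected: (1,3) (4,5) (6,9) (13,16) (17,20) (24,27) (27,29)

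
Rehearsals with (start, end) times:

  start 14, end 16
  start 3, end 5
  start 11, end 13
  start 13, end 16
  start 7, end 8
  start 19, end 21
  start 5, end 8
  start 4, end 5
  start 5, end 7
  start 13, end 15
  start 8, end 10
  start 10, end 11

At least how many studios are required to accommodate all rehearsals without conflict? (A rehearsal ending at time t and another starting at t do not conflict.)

Count concurrent intervals with a sweep; the peak is the room count.
Events (time:±→running): 3:+→1 4:+→2 5:-→1 5:-→0 5:+→1 5:+→2 7:-→1 7:+→2 8:-→1 8:-→0 8:+→1 10:-→0 10:+→1 11:-→0 11:+→1 13:-→0 13:+→1 13:+→2 14:+→3 … peak 3.

3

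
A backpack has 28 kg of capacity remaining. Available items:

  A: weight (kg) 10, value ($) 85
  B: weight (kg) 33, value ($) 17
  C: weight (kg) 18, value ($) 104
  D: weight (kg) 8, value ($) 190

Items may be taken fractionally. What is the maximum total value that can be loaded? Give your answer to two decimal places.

332.78

Greedy by value/weight ratio, highest first.
Order: D (190/8=23.75) > A (85/10=8.50) > C (104/18=5.78) > B (17/33=0.52)
Fill: take D (8 @ 190) → take A (10 @ 85) → take 10/18 of C → 57.78; 28/28 used.
Total value = 332.78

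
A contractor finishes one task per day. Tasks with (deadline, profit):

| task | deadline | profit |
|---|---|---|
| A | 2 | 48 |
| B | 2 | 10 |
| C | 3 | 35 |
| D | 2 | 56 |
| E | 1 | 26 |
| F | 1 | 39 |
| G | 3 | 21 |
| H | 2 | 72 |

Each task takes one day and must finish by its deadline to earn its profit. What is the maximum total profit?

163

Sort by profit descending; place each in the latest free slot ≤ its deadline.
By profit: H(d2,72), D(d2,56), A(d2,48), F(d1,39), C(d3,35), E(d1,26), G(d3,21), B(d2,10)
H→slot 2; D→slot 1; A skipped; F skipped; C→slot 3; E skipped; G skipped; B skipped.
Profit = 56 + 72 + 35 = 163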